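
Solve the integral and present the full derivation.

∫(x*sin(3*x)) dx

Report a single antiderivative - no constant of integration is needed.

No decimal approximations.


Step 1. Integrate ∫(x*sin(3*x)) dx by parts with u = x, dv = (sin(3*x)) dx, so v = -cos(3*x)/3: now -x*cos(3*x)/3 + ∫(cos(3*x)/3) dx.
Step 2. Evaluate the standard form: now -x*cos(3*x)/3 + sin(3*x)/9.
Answer: -x*cos(3*x)/3 + sin(3*x)/9.


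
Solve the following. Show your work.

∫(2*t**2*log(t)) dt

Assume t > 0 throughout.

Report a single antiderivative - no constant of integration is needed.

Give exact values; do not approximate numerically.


Step 1. Integrate ∫(2*t**2*log(t)) dt by parts with u = log(t), dv = (2*t**2) dt, so v = 2*t**3/3 [assuming t > 0]: now 2*t**3*log(t)/3 + ∫(-2*t**2/3) dt.
Step 2. Evaluate the standard form: now 2*t**3*log(t)/3 - 2*t**3/9.
Answer: 2*t**3*log(t)/3 - 2*t**3/9.


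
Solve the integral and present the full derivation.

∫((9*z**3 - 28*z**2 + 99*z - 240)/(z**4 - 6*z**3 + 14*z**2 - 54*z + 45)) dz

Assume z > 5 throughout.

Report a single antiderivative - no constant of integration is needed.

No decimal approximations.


Step 1. Decompose ∫((9*z**3 - 28*z**2 + 99*z - 240)/(z**4 - 6*z**3 + 14*z**2 - 54*z + 45)) dz by partial fractions, (9*z**3 - 28*z**2 + 99*z - 240)/(z**4 - 6*z**3 + 14*z**2 - 54*z + 45) = -3/(z**2 + 9) + 4/(z - 1) + 5/(z - 5): now ∫(5/(z - 5)) dz + ∫(4/(z - 1)) dz + ∫(-3/(z**2 + 9)) dz.
Step 2. Evaluate the standard form [assuming z > 5]: now 5*log(z - 5) + ∫(4/(z - 1)) dz + ∫(-3/(z**2 + 9)) dz.
Step 3. Evaluate the standard form [assuming z > 1]: now 5*log(z - 5) + 4*log(z - 1) + ∫(-3/(z**2 + 9)) dz.
Step 4. Evaluate the standard form: now 5*log(z - 5) + 4*log(z - 1) - atan(z/3).
Answer: 5*log(z - 5) + 4*log(z - 1) - atan(z/3).


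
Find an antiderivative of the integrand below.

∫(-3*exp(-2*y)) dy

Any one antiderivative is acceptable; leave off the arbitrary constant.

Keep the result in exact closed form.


Answer: 3*exp(-2*y)/2.


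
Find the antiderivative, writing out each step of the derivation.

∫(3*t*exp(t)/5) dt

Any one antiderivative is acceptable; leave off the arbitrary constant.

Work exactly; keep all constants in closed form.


Step 1. Integrate ∫(3*t*exp(t)/5) dt by parts with u = t, dv = (3*exp(t)/5) dt, so v = 3*exp(t)/5: now 3*t*exp(t)/5 + ∫(-3*exp(t)/5) dt.
Step 2. Evaluate the standard form: now 3*t*exp(t)/5 - 3*exp(t)/5.
Answer: 3*t*exp(t)/5 - 3*exp(t)/5.


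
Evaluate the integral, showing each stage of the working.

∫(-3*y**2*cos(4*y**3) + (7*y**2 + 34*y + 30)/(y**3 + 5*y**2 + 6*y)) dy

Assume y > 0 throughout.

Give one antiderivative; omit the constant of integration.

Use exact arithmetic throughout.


Step 1. Rewrite: now ∫(-3*y**2*cos(4*y**3)) dy + ∫((7*y**2 + 34*y + 30)/(y**3 + 5*y**2 + 6*y)) dy.
Step 2. Decompose ∫((7*y**2 + 34*y + 30)/(y**3 + 5*y**2 + 6*y)) dy by partial fractions, (7*y**2 + 34*y + 30)/(y**3 + 5*y**2 + 6*y) = -3/(y + 3) + 5/(y + 2) + 5/y: now ∫(5/y) dy + ∫(-3*y**2*cos(4*y**3)) dy + ∫(5/(y + 2)) dy + ∫(-3/(y + 3)) dy.
Step 3. Evaluate the standard form [assuming y > -3]: now -3*log(y + 3) + ∫(5/y) dy + ∫(-3*y**2*cos(4*y**3)) dy + ∫(5/(y + 2)) dy.
Step 4. Evaluate the standard form [assuming y > 0]: now 5*log(y) - 3*log(y + 3) + ∫(-3*y**2*cos(4*y**3)) dy + ∫(5/(y + 2)) dy.
Step 5. Evaluate the standard form [assuming y > -2]: now 5*log(y) + 5*log(y + 2) - 3*log(y + 3) + ∫(-3*y**2*cos(4*y**3)) dy.
Step 6. Substitute u = y**3, turning ∫(-3*y**2*cos(4*y**3)) dy into ∫(-cos(4*u)) du: now 5*log(y) + 5*log(y + 2) - 3*log(y + 3) + ∫(-cos(4*u)) du.
Step 7. Evaluate the standard form: now 5*log(y) + 5*log(y + 2) - 3*log(y + 3) - sin(4*u)/4.
Step 8. Substitute back u = y**3: now 5*log(y) + 5*log(y + 2) - 3*log(y + 3) - sin(4*y**3)/4.
Answer: 5*log(y) + 5*log(y + 2) - 3*log(y + 3) - sin(4*y**3)/4.


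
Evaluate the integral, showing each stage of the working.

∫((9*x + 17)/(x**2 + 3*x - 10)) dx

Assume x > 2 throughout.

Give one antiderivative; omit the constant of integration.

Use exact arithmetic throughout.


Step 1. Decompose ∫((9*x + 17)/(x**2 + 3*x - 10)) dx by partial fractions, (9*x + 17)/(x**2 + 3*x - 10) = 4/(x + 5) + 5/(x - 2): now ∫(5/(x - 2)) dx + ∫(4/(x + 5)) dx.
Step 2. Evaluate the standard form [assuming x > -5]: now 4*log(x + 5) + ∫(5/(x - 2)) dx.
Step 3. Evaluate the standard form [assuming x > 2]: now 5*log(x - 2) + 4*log(x + 5).
Answer: 5*log(x - 2) + 4*log(x + 5).


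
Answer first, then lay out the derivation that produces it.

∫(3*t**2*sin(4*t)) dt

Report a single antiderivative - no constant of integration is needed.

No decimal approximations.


The answer is -3*t**2*cos(4*t)/4 + 3*t*sin(4*t)/8 + 3*cos(4*t)/32.
Step 1. Integrate ∫(3*t**2*sin(4*t)) dt by parts with u = t**2, dv = (3*sin(4*t)) dt, so v = -3*cos(4*t)/4: now -3*t**2*cos(4*t)/4 + ∫(3*t*cos(4*t)/2) dt.
Step 2. Integrate ∫(3*t*cos(4*t)/2) dt by parts with u = t, dv = (3*cos(4*t)/2) dt, so v = 3*sin(4*t)/8: now -3*t**2*cos(4*t)/4 + 3*t*sin(4*t)/8 + ∫(-3*sin(4*t)/8) dt.
Step 3. Evaluate the standard form: now -3*t**2*cos(4*t)/4 + 3*t*sin(4*t)/8 + 3*cos(4*t)/32.
Answer: -3*t**2*cos(4*t)/4 + 3*t*sin(4*t)/8 + 3*cos(4*t)/32.


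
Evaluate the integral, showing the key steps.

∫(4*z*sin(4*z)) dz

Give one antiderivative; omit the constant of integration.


Step 1. Integrate ∫(4*z*sin(4*z)) dz by parts with u = z, dv = (4*sin(4*z)) dz, so v = -cos(4*z): now -z*cos(4*z) + ∫(cos(4*z)) dz.
Step 2. Evaluate the standard form: now -z*cos(4*z) + sin(4*z)/4.
Answer: -z*cos(4*z) + sin(4*z)/4.


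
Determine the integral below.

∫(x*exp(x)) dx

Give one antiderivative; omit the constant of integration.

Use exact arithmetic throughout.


Answer: x*exp(x) - exp(x).


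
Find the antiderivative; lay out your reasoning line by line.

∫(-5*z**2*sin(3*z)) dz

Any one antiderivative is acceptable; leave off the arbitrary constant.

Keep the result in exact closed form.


Step 1. Integrate ∫(-5*z**2*sin(3*z)) dz by parts with u = z**2, dv = (-5*sin(3*z)) dz, so v = 5*cos(3*z)/3: now 5*z**2*cos(3*z)/3 + ∫(-10*z*cos(3*z)/3) dz.
Step 2. Integrate ∫(-10*z*cos(3*z)/3) dz by parts with u = z, dv = (-10*cos(3*z)/3) dz, so v = -10*sin(3*z)/9: now 5*z**2*cos(3*z)/3 - 10*z*sin(3*z)/9 + ∫(10*sin(3*z)/9) dz.
Step 3. Evaluate the standard form: now 5*z**2*cos(3*z)/3 - 10*z*sin(3*z)/9 - 10*cos(3*z)/27.
Answer: 5*z**2*cos(3*z)/3 - 10*z*sin(3*z)/9 - 10*cos(3*z)/27.


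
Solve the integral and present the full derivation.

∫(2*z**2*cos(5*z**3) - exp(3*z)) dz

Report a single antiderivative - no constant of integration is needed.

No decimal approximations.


Step 1. Rewrite: now ∫(2*z**2*cos(5*z**3)) dz + ∫(-exp(3*z)) dz.
Step 2. Substitute u = z**3, turning ∫(2*z**2*cos(5*z**3)) dz into ∫(2*cos(5*u)/3) du: now ∫(-exp(3*z)) dz + ∫(2*cos(5*u)/3) du.
Step 3. Evaluate the standard form: now 2*sin(5*u)/15 + ∫(-exp(3*z)) dz.
Step 4. Substitute back u = z**3: now 2*sin(5*z**3)/15 + ∫(-exp(3*z)) dz.
Step 5. Evaluate the standard form: now -exp(3*z)/3 + 2*sin(5*z**3)/15.
Answer: -exp(3*z)/3 + 2*sin(5*z**3)/15.


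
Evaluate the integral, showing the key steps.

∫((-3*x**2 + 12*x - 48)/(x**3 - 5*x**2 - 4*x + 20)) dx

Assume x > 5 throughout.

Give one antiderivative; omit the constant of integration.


Step 1. Decompose ∫((-3*x**2 + 12*x - 48)/(x**3 - 5*x**2 - 4*x + 20)) dx by partial fractions, (-3*x**2 + 12*x - 48)/(x**3 - 5*x**2 - 4*x + 20) = -3/(x + 2) + 3/(x - 2) - 3/(x - 5): now ∫(-3/(x - 5)) dx + ∫(3/(x - 2)) dx + ∫(-3/(x + 2)) dx.
Step 2. Evaluate the standard form [assuming x > 2]: now 3*log(x - 2) + ∫(-3/(x - 5)) dx + ∫(-3/(x + 2)) dx.
Step 3. Evaluate the standard form [assuming x > -2]: now 3*log(x - 2) - 3*log(x + 2) + ∫(-3/(x - 5)) dx.
Step 4. Evaluate the standard form [assuming x > 5]: now -3*log(x - 5) + 3*log(x - 2) - 3*log(x + 2).
Answer: -3*log(x - 5) + 3*log(x - 2) - 3*log(x + 2).


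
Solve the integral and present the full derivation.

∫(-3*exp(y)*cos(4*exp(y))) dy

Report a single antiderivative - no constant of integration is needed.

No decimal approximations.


Step 1. Substitute u = exp(y), turning ∫(-3*exp(y)*cos(4*exp(y))) dy into ∫(-3*cos(4*u)) du: now ∫(-3*cos(4*u)) du.
Step 2. Evaluate the standard form: now -3*sin(4*u)/4.
Step 3. Substitute back u = exp(y): now -3*sin(4*exp(y))/4.
Answer: -3*sin(4*exp(y))/4.


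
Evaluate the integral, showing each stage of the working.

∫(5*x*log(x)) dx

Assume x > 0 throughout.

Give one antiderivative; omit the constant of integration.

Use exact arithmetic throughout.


Step 1. Integrate ∫(5*x*log(x)) dx by parts with u = log(x), dv = (5*x) dx, so v = 5*x**2/2 [assuming x > 0]: now 5*x**2*log(x)/2 + ∫(-5*x/2) dx.
Step 2. Evaluate the standard form: now 5*x**2*log(x)/2 - 5*x**2/4.
Answer: 5*x**2*log(x)/2 - 5*x**2/4.


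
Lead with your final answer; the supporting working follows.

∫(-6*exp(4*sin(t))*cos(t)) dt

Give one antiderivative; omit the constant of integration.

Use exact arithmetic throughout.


The answer is -3*exp(4*sin(t))/2.
Step 1. Substitute u = sin(t), turning ∫(-6*exp(4*sin(t))*cos(t)) dt into ∫(-6*exp(4*u)) du: now ∫(-6*exp(4*u)) du.
Step 2. Evaluate the standard form: now -3*exp(4*u)/2.
Step 3. Substitute back u = sin(t): now -3*exp(4*sin(t))/2.
Answer: -3*exp(4*sin(t))/2.


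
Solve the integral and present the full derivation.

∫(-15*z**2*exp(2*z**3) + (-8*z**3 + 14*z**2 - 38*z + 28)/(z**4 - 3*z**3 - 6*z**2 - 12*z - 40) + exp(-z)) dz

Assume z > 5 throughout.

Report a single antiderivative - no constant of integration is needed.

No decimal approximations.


Step 1. Rewrite: now ∫(-15*z**2*exp(2*z**3)) dz + ∫((-8*z**3 + 14*z**2 - 38*z + 28)/(z**4 - 3*z**3 - 6*z**2 - 12*z - 40)) dz + ∫(exp(-z)) dz.
Step 2. Evaluate the standard form: now ∫(-15*z**2*exp(2*z**3)) dz + ∫((-8*z**3 + 14*z**2 - 38*z + 28)/(z**4 - 3*z**3 - 6*z**2 - 12*z - 40)) dz - exp(-z).
Step 3. Decompose ∫((-8*z**3 + 14*z**2 - 38*z + 28)/(z**4 - 3*z**3 - 6*z**2 - 12*z - 40)) dz by partial fractions, (-8*z**3 + 14*z**2 - 38*z + 28)/(z**4 - 3*z**3 - 6*z**2 - 12*z - 40) = 2/(z**2 + 4) - 4/(z + 2) - 4/(z - 5): now ∫(-15*z**2*exp(2*z**3)) dz + ∫(-4/(z - 5)) dz + ∫(-4/(z + 2)) dz + ∫(2/(z**2 + 4)) dz - exp(-z).
Step 4. Evaluate the standard form [assuming z > -2]: now -4*log(z + 2) + ∫(-15*z**2*exp(2*z**3)) dz + ∫(-4/(z - 5)) dz + ∫(2/(z**2 + 4)) dz - exp(-z).
Step 5. Evaluate the standard form [assuming z > 5]: now -4*log(z - 5) - 4*log(z + 2) + ∫(-15*z**2*exp(2*z**3)) dz + ∫(2/(z**2 + 4)) dz - exp(-z).
Step 6. Evaluate the standard form: now -4*log(z - 5) - 4*log(z + 2) + atan(z/2) + ∫(-15*z**2*exp(2*z**3)) dz - exp(-z).
Step 7. Substitute u = z**3, turning ∫(-15*z**2*exp(2*z**3)) dz into ∫(-5*exp(2*u)) du: now -4*log(z - 5) - 4*log(z + 2) + atan(z/2) + ∫(-5*exp(2*u)) du - exp(-z).
Step 8. Evaluate the standard form: now -5*exp(2*u)/2 - 4*log(z - 5) - 4*log(z + 2) + atan(z/2) - exp(-z).
Step 9. Substitute back u = z**3: now -5*exp(2*z**3)/2 - 4*log(z - 5) - 4*log(z + 2) + atan(z/2) - exp(-z).
Answer: -5*exp(2*z**3)/2 - 4*log(z - 5) - 4*log(z + 2) + atan(z/2) - exp(-z).


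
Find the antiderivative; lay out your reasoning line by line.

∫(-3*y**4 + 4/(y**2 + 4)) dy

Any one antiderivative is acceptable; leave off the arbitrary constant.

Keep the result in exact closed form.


Step 1. Rewrite: now ∫(-3*y**4) dy + ∫(4/(y**2 + 4)) dy.
Step 2. Evaluate the standard form: now -3*y**5/5 + ∫(4/(y**2 + 4)) dy.
Step 3. Evaluate the standard form: now -3*y**5/5 + 2*atan(y/2).
Answer: -3*y**5/5 + 2*atan(y/2).


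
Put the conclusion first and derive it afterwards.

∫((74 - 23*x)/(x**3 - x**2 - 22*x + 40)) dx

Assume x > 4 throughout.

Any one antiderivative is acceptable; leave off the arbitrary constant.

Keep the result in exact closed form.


The answer is -log(x - 4) - 2*log(x - 2) + 3*log(x + 5).
Step 1. Decompose ∫((74 - 23*x)/(x**3 - x**2 - 22*x + 40)) dx by partial fractions, (74 - 23*x)/(x**3 - x**2 - 22*x + 40) = 3/(x + 5) - 2/(x - 2) - 1/(x - 4): now ∫(-1/(x - 4)) dx + ∫(-2/(x - 2)) dx + ∫(3/(x + 5)) dx.
Step 2. Evaluate the standard form [assuming x > 4]: now -log(x - 4) + ∫(-2/(x - 2)) dx + ∫(3/(x + 5)) dx.
Step 3. Evaluate the standard form [assuming x > 2]: now -log(x - 4) - 2*log(x - 2) + ∫(3/(x + 5)) dx.
Step 4. Evaluate the standard form [assuming x > -5]: now -log(x - 4) - 2*log(x - 2) + 3*log(x + 5).
Answer: -log(x - 4) - 2*log(x - 2) + 3*log(x + 5).


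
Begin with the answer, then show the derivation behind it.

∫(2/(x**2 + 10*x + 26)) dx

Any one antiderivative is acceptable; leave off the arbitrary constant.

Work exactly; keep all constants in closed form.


The answer is 2*atan(x + 5).
Step 1. Substitute u = -x - 5, turning ∫(2/(x**2 + 10*x + 26)) dx into ∫(-2/(u**2 + 1)) du: now ∫(-2/(u**2 + 1)) du.
Step 2. Evaluate the standard form: now -2*atan(u).
Step 3. Substitute back u = -x - 5: now 2*atan(x + 5).
Answer: 2*atan(x + 5).


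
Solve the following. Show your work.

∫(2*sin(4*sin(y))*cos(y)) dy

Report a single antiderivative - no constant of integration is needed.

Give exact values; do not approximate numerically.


Step 1. Substitute u = sin(y), turning ∫(2*sin(4*sin(y))*cos(y)) dy into ∫(2*sin(4*u)) du: now ∫(2*sin(4*u)) du.
Step 2. Evaluate the standard form: now -cos(4*u)/2.
Step 3. Substitute back u = sin(y): now -cos(4*sin(y))/2.
Answer: -cos(4*sin(y))/2.


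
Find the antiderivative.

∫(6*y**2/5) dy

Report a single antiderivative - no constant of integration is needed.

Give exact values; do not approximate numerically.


Answer: 2*y**3/5.


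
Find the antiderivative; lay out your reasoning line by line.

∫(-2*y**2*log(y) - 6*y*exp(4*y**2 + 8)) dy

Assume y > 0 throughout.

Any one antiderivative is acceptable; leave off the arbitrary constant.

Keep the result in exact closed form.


Step 1. Rewrite: now ∫(-6*y*exp(4*y**2 + 8)) dy + ∫(-2*y**2*log(y)) dy.
Step 2. Substitute u = y**2 + 2, turning ∫(-6*y*exp(4*y**2 + 8)) dy into ∫(-3*exp(4*u)) du: now ∫(-2*y**2*log(y)) dy + ∫(-3*exp(4*u)) du.
Step 3. Evaluate the standard form: now -3*exp(4*u)/4 + ∫(-2*y**2*log(y)) dy.
Step 4. Substitute back u = y**2 + 2: now -3*exp(4*y**2 + 8)/4 + ∫(-2*y**2*log(y)) dy.
Step 5. Integrate ∫(-2*y**2*log(y)) dy by parts with u = log(y), dv = (-2*y**2) dy, so v = -2*y**3/3 [assuming y > 0]: now -2*y**3*log(y)/3 - 3*exp(4*y**2 + 8)/4 + ∫(2*y**2/3) dy.
Step 6. Evaluate the standard form: now -2*y**3*log(y)/3 + 2*y**3/9 - 3*exp(4*y**2 + 8)/4.
Answer: -2*y**3*log(y)/3 + 2*y**3/9 - 3*exp(4*y**2 + 8)/4.


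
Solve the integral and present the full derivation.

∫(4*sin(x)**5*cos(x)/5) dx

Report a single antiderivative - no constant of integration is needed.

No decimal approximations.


Step 1. Substitute u = sin(x), turning ∫(4*sin(x)**5*cos(x)/5) dx into ∫(4*u**5/5) du: now ∫(4*u**5/5) du.
Step 2. Evaluate the standard form: now 2*u**6/15.
Step 3. Substitute back u = sin(x): now 2*sin(x)**6/15.
Answer: 2*sin(x)**6/15.


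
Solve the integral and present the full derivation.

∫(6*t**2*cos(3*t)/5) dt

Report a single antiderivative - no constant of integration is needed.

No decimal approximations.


Step 1. Integrate ∫(6*t**2*cos(3*t)/5) dt by parts with u = t**2, dv = (6*cos(3*t)/5) dt, so v = 2*sin(3*t)/5: now 2*t**2*sin(3*t)/5 + ∫(-4*t*sin(3*t)/5) dt.
Step 2. Integrate ∫(-4*t*sin(3*t)/5) dt by parts with u = t, dv = (-4*sin(3*t)/5) dt, so v = 4*cos(3*t)/15: now 2*t**2*sin(3*t)/5 + 4*t*cos(3*t)/15 + ∫(-4*cos(3*t)/15) dt.
Step 3. Evaluate the standard form: now 2*t**2*sin(3*t)/5 + 4*t*cos(3*t)/15 - 4*sin(3*t)/45.
Answer: 2*t**2*sin(3*t)/5 + 4*t*cos(3*t)/15 - 4*sin(3*t)/45.


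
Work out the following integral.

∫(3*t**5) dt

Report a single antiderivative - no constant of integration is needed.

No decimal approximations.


Answer: t**6/2.


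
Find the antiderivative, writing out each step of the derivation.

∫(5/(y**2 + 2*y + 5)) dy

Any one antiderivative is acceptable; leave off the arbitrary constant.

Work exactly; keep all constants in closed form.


Step 1. Substitute u = -y - 1, turning ∫(5/(y**2 + 2*y + 5)) dy into ∫(-5/(u**2 + 4)) du: now ∫(-5/(u**2 + 4)) du.
Step 2. Evaluate the standard form: now -5*atan(u/2)/2.
Step 3. Substitute back u = -y - 1: now 5*atan(y/2 + 1/2)/2.
Answer: 5*atan(y/2 + 1/2)/2.


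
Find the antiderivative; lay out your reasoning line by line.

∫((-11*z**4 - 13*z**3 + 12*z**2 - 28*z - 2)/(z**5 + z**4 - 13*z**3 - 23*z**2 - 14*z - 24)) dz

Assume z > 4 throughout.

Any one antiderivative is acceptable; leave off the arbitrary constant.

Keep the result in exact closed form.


Step 1. Decompose ∫((-11*z**4 - 13*z**3 + 12*z**2 - 28*z - 2)/(z**5 + z**4 - 13*z**3 - 23*z**2 - 14*z - 24)) dz by partial fractions, (-11*z**4 - 13*z**3 + 12*z**2 - 28*z - 2)/(z**5 + z**4 - 13*z**3 - 23*z**2 - 14*z - 24) = 1/(z**2 + 1) - 5/(z + 3) - 1/(z + 2) - 5/(z - 4): now ∫(-5/(z - 4)) dz + ∫(-1/(z + 2)) dz + ∫(-5/(z + 3)) dz + ∫(1/(z**2 + 1)) dz.
Step 2. Evaluate the standard form [assuming z > 4]: now -5*log(z - 4) + ∫(-1/(z + 2)) dz + ∫(-5/(z + 3)) dz + ∫(1/(z**2 + 1)) dz.
Step 3. Evaluate the standard form [assuming z > -2]: now -5*log(z - 4) - log(z + 2) + ∫(-5/(z + 3)) dz + ∫(1/(z**2 + 1)) dz.
Step 4. Evaluate the standard form [assuming z > -3]: now -5*log(z - 4) - log(z + 2) - 5*log(z + 3) + ∫(1/(z**2 + 1)) dz.
Step 5. Evaluate the standard form: now -5*log(z - 4) - log(z + 2) - 5*log(z + 3) + atan(z).
Answer: -5*log(z - 4) - log(z + 2) - 5*log(z + 3) + atan(z).


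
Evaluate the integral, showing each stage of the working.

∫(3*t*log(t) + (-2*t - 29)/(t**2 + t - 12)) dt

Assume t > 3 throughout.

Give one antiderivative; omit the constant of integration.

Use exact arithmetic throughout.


Step 1. Rewrite: now ∫(3*t*log(t)) dt + ∫((-2*t - 29)/(t**2 + t - 12)) dt.
Step 2. Decompose ∫((-2*t - 29)/(t**2 + t - 12)) dt by partial fractions, (-2*t - 29)/(t**2 + t - 12) = 3/(t + 4) - 5/(t - 3): now ∫(3*t*log(t)) dt + ∫(-5/(t - 3)) dt + ∫(3/(t + 4)) dt.
Step 3. Evaluate the standard form [assuming t > 3]: now -5*log(t - 3) + ∫(3*t*log(t)) dt + ∫(3/(t + 4)) dt.
Step 4. Evaluate the standard form [assuming t > -4]: now -5*log(t - 3) + 3*log(t + 4) + ∫(3*t*log(t)) dt.
Step 5. Integrate ∫(3*t*log(t)) dt by parts with u = log(t), dv = (3*t) dt, so v = 3*t**2/2 [assuming t > 0]: now 3*t**2*log(t)/2 - 5*log(t - 3) + 3*log(t + 4) + ∫(-3*t/2) dt.
Step 6. Evaluate the standard form: now 3*t**2*log(t)/2 - 3*t**2/4 - 5*log(t - 3) + 3*log(t + 4).
Answer: 3*t**2*log(t)/2 - 3*t**2/4 - 5*log(t - 3) + 3*log(t + 4).


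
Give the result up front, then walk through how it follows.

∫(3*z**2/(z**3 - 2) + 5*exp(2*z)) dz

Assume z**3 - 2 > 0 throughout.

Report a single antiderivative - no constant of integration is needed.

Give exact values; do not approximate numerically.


The answer is 5*exp(2*z)/2 + log(z**3 - 2).
Step 1. Rewrite: now ∫(3*z**2/(z**3 - 2)) dz + ∫(5*exp(2*z)) dz.
Step 2. Substitute u = z**3 - 2, turning ∫(3*z**2/(z**3 - 2)) dz into ∫(1/u) du: now ∫(1/u) du + ∫(5*exp(2*z)) dz.
Step 3. Evaluate the standard form [assuming u > 0]: now log(u) + ∫(5*exp(2*z)) dz.
Step 4. Substitute back u = z**3 - 2: now log(z**3 - 2) + ∫(5*exp(2*z)) dz.
Step 5. Evaluate the standard form: now 5*exp(2*z)/2 + log(z**3 - 2).
Answer: 5*exp(2*z)/2 + log(z**3 - 2).


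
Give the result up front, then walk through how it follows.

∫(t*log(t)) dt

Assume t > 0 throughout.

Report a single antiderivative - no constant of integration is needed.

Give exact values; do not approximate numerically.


The answer is t**2*log(t)/2 - t**2/4.
Step 1. Integrate ∫(t*log(t)) dt by parts with u = log(t), dv = (t) dt, so v = t**2/2 [assuming t > 0]: now t**2*log(t)/2 + ∫(-t/2) dt.
Step 2. Evaluate the standard form: now t**2*log(t)/2 - t**2/4.
Answer: t**2*log(t)/2 - t**2/4.


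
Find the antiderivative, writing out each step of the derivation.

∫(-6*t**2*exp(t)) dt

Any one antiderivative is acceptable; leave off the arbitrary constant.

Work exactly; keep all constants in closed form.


Step 1. Integrate ∫(-6*t**2*exp(t)) dt by parts with u = t**2, dv = (-6*exp(t)) dt, so v = -6*exp(t): now -6*t**2*exp(t) + ∫(12*t*exp(t)) dt.
Step 2. Integrate ∫(12*t*exp(t)) dt by parts with u = t, dv = (12*exp(t)) dt, so v = 12*exp(t): now -6*t**2*exp(t) + 12*t*exp(t) + ∫(-12*exp(t)) dt.
Step 3. Evaluate the standard form: now -6*t**2*exp(t) + 12*t*exp(t) - 12*exp(t).
Answer: -6*t**2*exp(t) + 12*t*exp(t) - 12*exp(t).


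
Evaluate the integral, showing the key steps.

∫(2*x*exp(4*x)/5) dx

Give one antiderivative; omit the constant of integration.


Step 1. Integrate ∫(2*x*exp(4*x)/5) dx by parts with u = x, dv = (2*exp(4*x)/5) dx, so v = exp(4*x)/10: now x*exp(4*x)/10 + ∫(-exp(4*x)/10) dx.
Step 2. Evaluate the standard form: now x*exp(4*x)/10 - exp(4*x)/40.
Answer: x*exp(4*x)/10 - exp(4*x)/40.


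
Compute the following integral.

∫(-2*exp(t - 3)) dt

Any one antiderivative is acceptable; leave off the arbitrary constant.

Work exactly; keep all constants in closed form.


Answer: -2*exp(t - 3).


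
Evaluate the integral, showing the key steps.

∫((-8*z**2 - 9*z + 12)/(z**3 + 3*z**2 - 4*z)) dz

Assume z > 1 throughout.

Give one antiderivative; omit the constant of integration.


Step 1. Decompose ∫((-8*z**2 - 9*z + 12)/(z**3 + 3*z**2 - 4*z)) dz by partial fractions, (-8*z**2 - 9*z + 12)/(z**3 + 3*z**2 - 4*z) = -4/(z + 4) - 1/(z - 1) - 3/z: now ∫(-3/z) dz + ∫(-1/(z - 1)) dz + ∫(-4/(z + 4)) dz.
Step 2. Evaluate the standard form [assuming z > 1]: now -log(z - 1) + ∫(-3/z) dz + ∫(-4/(z + 4)) dz.
Step 3. Evaluate the standard form [assuming z > 0]: now -3*log(z) - log(z - 1) + ∫(-4/(z + 4)) dz.
Step 4. Evaluate the standard form [assuming z > -4]: now -3*log(z) - log(z - 1) - 4*log(z + 4).
Answer: -3*log(z) - log(z - 1) - 4*log(z + 4).


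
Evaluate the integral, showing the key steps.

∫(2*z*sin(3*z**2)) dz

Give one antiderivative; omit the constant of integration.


Step 1. Substitute u = z**2, turning ∫(2*z*sin(3*z**2)) dz into ∫(sin(3*u)) du: now ∫(sin(3*u)) du.
Step 2. Evaluate the standard form: now -cos(3*u)/3.
Step 3. Substitute back u = z**2: now -cos(3*z**2)/3.
Answer: -cos(3*z**2)/3.


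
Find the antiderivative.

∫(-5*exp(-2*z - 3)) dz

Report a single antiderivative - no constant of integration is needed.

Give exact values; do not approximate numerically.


Answer: 5*exp(-2*z - 3)/2.


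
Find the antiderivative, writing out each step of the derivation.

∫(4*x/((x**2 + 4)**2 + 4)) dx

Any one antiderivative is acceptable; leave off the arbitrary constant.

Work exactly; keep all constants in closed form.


Step 1. Substitute u = x**2 + 4, turning ∫(4*x/((x**2 + 4)**2 + 4)) dx into ∫(2/(u**2 + 4)) du: now ∫(2/(u**2 + 4)) du.
Step 2. Evaluate the standard form: now atan(u/2).
Step 3. Substitute back u = x**2 + 4: now atan(x**2/2 + 2).
Answer: atan(x**2/2 + 2).


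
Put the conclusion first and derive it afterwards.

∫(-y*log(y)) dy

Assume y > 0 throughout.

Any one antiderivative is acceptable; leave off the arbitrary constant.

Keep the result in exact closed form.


The answer is -y**2*log(y)/2 + y**2/4.
Step 1. Integrate ∫(-y*log(y)) dy by parts with u = log(y), dv = (-y) dy, so v = -y**2/2 [assuming y > 0]: now -y**2*log(y)/2 + ∫(y/2) dy.
Step 2. Evaluate the standard form: now -y**2*log(y)/2 + y**2/4.
Answer: -y**2*log(y)/2 + y**2/4.


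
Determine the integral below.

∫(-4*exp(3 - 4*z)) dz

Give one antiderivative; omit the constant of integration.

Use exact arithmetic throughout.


Answer: exp(3 - 4*z).


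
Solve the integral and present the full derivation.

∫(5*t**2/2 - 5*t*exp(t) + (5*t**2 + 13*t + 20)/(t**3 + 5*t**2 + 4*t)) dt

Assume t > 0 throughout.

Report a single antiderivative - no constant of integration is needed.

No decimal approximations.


Step 1. Rewrite: now ∫(5*t**2/2) dt + ∫(-5*t*exp(t)) dt + ∫((5*t**2 + 13*t + 20)/(t**3 + 5*t**2 + 4*t)) dt.
Step 2. Evaluate the standard form: now 5*t**3/6 + ∫(-5*t*exp(t)) dt + ∫((5*t**2 + 13*t + 20)/(t**3 + 5*t**2 + 4*t)) dt.
Step 3. Integrate ∫(-5*t*exp(t)) dt by parts with u = t, dv = (-5*exp(t)) dt, so v = -5*exp(t): now 5*t**3/6 - 5*t*exp(t) + ∫((5*t**2 + 13*t + 20)/(t**3 + 5*t**2 + 4*t)) dt + ∫(5*exp(t)) dt.
Step 4. Evaluate the standard form: now 5*t**3/6 - 5*t*exp(t) + 5*exp(t) + ∫((5*t**2 + 13*t + 20)/(t**3 + 5*t**2 + 4*t)) dt.
Step 5. Decompose ∫((5*t**2 + 13*t + 20)/(t**3 + 5*t**2 + 4*t)) dt by partial fractions, (5*t**2 + 13*t + 20)/(t**3 + 5*t**2 + 4*t) = 4/(t + 4) - 4/(t + 1) + 5/t: now 5*t**3/6 - 5*t*exp(t) + 5*exp(t) + ∫(5/t) dt + ∫(-4/(t + 1)) dt + ∫(4/(t + 4)) dt.
Step 6. Evaluate the standard form [assuming t > -1]: now 5*t**3/6 - 5*t*exp(t) + 5*exp(t) - 4*log(t + 1) + ∫(5/t) dt + ∫(4/(t + 4)) dt.
Step 7. Evaluate the standard form [assuming t > -4]: now 5*t**3/6 - 5*t*exp(t) + 5*exp(t) - 4*log(t + 1) + 4*log(t + 4) + ∫(5/t) dt.
Step 8. Evaluate the standard form [assuming t > 0]: now 5*t**3/6 - 5*t*exp(t) + 5*exp(t) + 5*log(t) - 4*log(t + 1) + 4*log(t + 4).
Answer: 5*t**3/6 - 5*t*exp(t) + 5*exp(t) + 5*log(t) - 4*log(t + 1) + 4*log(t + 4).


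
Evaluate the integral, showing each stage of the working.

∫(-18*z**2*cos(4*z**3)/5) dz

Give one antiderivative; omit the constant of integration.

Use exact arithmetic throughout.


Step 1. Substitute u = z**3, turning ∫(-18*z**2*cos(4*z**3)/5) dz into ∫(-6*cos(4*u)/5) du: now ∫(-6*cos(4*u)/5) du.
Step 2. Evaluate the standard form: now -3*sin(4*u)/10.
Step 3. Substitute back u = z**3: now -3*sin(4*z**3)/10.
Answer: -3*sin(4*z**3)/10.


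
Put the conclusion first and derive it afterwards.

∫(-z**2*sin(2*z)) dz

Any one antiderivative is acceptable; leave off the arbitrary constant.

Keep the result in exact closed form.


The answer is z**2*cos(2*z)/2 - z*sin(2*z)/2 - cos(2*z)/4.
Step 1. Integrate ∫(-z**2*sin(2*z)) dz by parts with u = z**2, dv = (-sin(2*z)) dz, so v = cos(2*z)/2: now z**2*cos(2*z)/2 + ∫(-z*cos(2*z)) dz.
Step 2. Integrate ∫(-z*cos(2*z)) dz by parts with u = z, dv = (-cos(2*z)) dz, so v = -sin(2*z)/2: now z**2*cos(2*z)/2 - z*sin(2*z)/2 + ∫(sin(2*z)/2) dz.
Step 3. Evaluate the standard form: now z**2*cos(2*z)/2 - z*sin(2*z)/2 - cos(2*z)/4.
Answer: z**2*cos(2*z)/2 - z*sin(2*z)/2 - cos(2*z)/4.


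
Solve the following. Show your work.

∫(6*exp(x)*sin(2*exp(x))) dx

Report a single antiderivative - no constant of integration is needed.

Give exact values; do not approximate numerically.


Step 1. Substitute u = exp(x), turning ∫(6*exp(x)*sin(2*exp(x))) dx into ∫(6*sin(2*u)) du: now ∫(6*sin(2*u)) du.
Step 2. Evaluate the standard form: now -3*cos(2*u).
Step 3. Substitute back u = exp(x): now -3*cos(2*exp(x)).
Answer: -3*cos(2*exp(x)).


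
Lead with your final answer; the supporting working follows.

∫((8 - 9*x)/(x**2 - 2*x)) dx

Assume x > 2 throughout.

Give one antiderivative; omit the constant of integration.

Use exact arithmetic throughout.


The answer is -4*log(x) - 5*log(x - 2).
Step 1. Decompose ∫((8 - 9*x)/(x**2 - 2*x)) dx by partial fractions, (8 - 9*x)/(x**2 - 2*x) = -5/(x - 2) - 4/x: now ∫(-4/x) dx + ∫(-5/(x - 2)) dx.
Step 2. Evaluate the standard form [assuming x > 2]: now -5*log(x - 2) + ∫(-4/x) dx.
Step 3. Evaluate the standard form [assuming x > 0]: now -4*log(x) - 5*log(x - 2).
Answer: -4*log(x) - 5*log(x - 2).


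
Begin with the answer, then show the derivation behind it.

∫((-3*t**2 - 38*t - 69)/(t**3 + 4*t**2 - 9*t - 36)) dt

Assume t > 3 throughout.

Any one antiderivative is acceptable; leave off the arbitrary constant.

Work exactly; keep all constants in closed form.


The answer is -5*log(t - 3) - 3*log(t + 3) + 5*log(t + 4).
Step 1. Decompose ∫((-3*t**2 - 38*t - 69)/(t**3 + 4*t**2 - 9*t - 36)) dt by partial fractions, (-3*t**2 - 38*t - 69)/(t**3 + 4*t**2 - 9*t - 36) = 5/(t + 4) - 3/(t + 3) - 5/(t - 3): now ∫(-5/(t - 3)) dt + ∫(-3/(t + 3)) dt + ∫(5/(t + 4)) dt.
Step 2. Evaluate the standard form [assuming t > -4]: now 5*log(t + 4) + ∫(-5/(t - 3)) dt + ∫(-3/(t + 3)) dt.
Step 3. Evaluate the standard form [assuming t > -3]: now -3*log(t + 3) + 5*log(t + 4) + ∫(-5/(t - 3)) dt.
Step 4. Evaluate the standard form [assuming t > 3]: now -5*log(t - 3) - 3*log(t + 3) + 5*log(t + 4).
Answer: -5*log(t - 3) - 3*log(t + 3) + 5*log(t + 4).


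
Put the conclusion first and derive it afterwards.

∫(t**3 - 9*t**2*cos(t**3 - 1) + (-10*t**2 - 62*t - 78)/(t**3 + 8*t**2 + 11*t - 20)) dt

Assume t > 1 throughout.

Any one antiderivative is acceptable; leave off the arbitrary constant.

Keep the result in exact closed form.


The answer is t**4/4 - 5*log(t - 1) - 2*log(t + 4) - 3*log(t + 5) - 3*sin(t**3 - 1).
Step 1. Rewrite: now ∫(t**3) dt + ∫(-9*t**2*cos(t**3 - 1)) dt + ∫((-10*t**2 - 62*t - 78)/(t**3 + 8*t**2 + 11*t - 20)) dt.
Step 2. Evaluate the standard form: now t**4/4 + ∫(-9*t**2*cos(t**3 - 1)) dt + ∫((-10*t**2 - 62*t - 78)/(t**3 + 8*t**2 + 11*t - 20)) dt.
Step 3. Decompose ∫((-10*t**2 - 62*t - 78)/(t**3 + 8*t**2 + 11*t - 20)) dt by partial fractions, (-10*t**2 - 62*t - 78)/(t**3 + 8*t**2 + 11*t - 20) = -3/(t + 5) - 2/(t + 4) - 5/(t - 1): now t**4/4 + ∫(-9*t**2*cos(t**3 - 1)) dt + ∫(-5/(t - 1)) dt + ∫(-2/(t + 4)) dt + ∫(-3/(t + 5)) dt.
Step 4. Evaluate the standard form [assuming t > -5]: now t**4/4 - 3*log(t + 5) + ∫(-9*t**2*cos(t**3 - 1)) dt + ∫(-5/(t - 1)) dt + ∫(-2/(t + 4)) dt.
Step 5. Evaluate the standard form [assuming t > 1]: now t**4/4 - 5*log(t - 1) - 3*log(t + 5) + ∫(-9*t**2*cos(t**3 - 1)) dt + ∫(-2/(t + 4)) dt.
Step 6. Evaluate the standard form [assuming t > -4]: now t**4/4 - 5*log(t - 1) - 2*log(t + 4) - 3*log(t + 5) + ∫(-9*t**2*cos(t**3 - 1)) dt.
Step 7. Substitute u = t**3 - 1, turning ∫(-9*t**2*cos(t**3 - 1)) dt into ∫(-3*cos(u)) du: now t**4/4 - 5*log(t - 1) - 2*log(t + 4) - 3*log(t + 5) + ∫(-3*cos(u)) du.
Step 8. Evaluate the standard form: now t**4/4 - 5*log(t - 1) - 2*log(t + 4) - 3*log(t + 5) - 3*sin(u).
Step 9. Substitute back u = t**3 - 1: now t**4/4 - 5*log(t - 1) - 2*log(t + 4) - 3*log(t + 5) - 3*sin(t**3 - 1).
Answer: t**4/4 - 5*log(t - 1) - 2*log(t + 4) - 3*log(t + 5) - 3*sin(t**3 - 1).


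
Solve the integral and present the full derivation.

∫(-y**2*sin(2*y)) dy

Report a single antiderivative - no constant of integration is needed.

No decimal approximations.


Step 1. Integrate ∫(-y**2*sin(2*y)) dy by parts with u = y**2, dv = (-sin(2*y)) dy, so v = cos(2*y)/2: now y**2*cos(2*y)/2 + ∫(-y*cos(2*y)) dy.
Step 2. Integrate ∫(-y*cos(2*y)) dy by parts with u = y, dv = (-cos(2*y)) dy, so v = -sin(2*y)/2: now y**2*cos(2*y)/2 - y*sin(2*y)/2 + ∫(sin(2*y)/2) dy.
Step 3. Evaluate the standard form: now y**2*cos(2*y)/2 - y*sin(2*y)/2 - cos(2*y)/4.
Answer: y**2*cos(2*y)/2 - y*sin(2*y)/2 - cos(2*y)/4.


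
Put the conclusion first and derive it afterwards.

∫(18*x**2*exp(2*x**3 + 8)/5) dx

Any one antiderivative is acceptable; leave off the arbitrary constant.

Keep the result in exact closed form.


The answer is 3*exp(2*x**3 + 8)/5.
Step 1. Substitute u = x**3 + 4, turning ∫(18*x**2*exp(2*x**3 + 8)/5) dx into ∫(6*exp(2*u)/5) du: now ∫(6*exp(2*u)/5) du.
Step 2. Evaluate the standard form: now 3*exp(2*u)/5.
Step 3. Substitute back u = x**3 + 4: now 3*exp(2*x**3 + 8)/5.
Answer: 3*exp(2*x**3 + 8)/5.


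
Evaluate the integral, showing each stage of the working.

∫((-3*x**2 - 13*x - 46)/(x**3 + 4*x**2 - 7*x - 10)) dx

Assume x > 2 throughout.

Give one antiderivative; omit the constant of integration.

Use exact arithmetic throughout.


Step 1. Decompose ∫((-3*x**2 - 13*x - 46)/(x**3 + 4*x**2 - 7*x - 10)) dx by partial fractions, (-3*x**2 - 13*x - 46)/(x**3 + 4*x**2 - 7*x - 10) = -2/(x + 5) + 3/(x + 1) - 4/(x - 2): now ∫(-4/(x - 2)) dx + ∫(3/(x + 1)) dx + ∫(-2/(x + 5)) dx.
Step 2. Evaluate the standard form [assuming x > 2]: now -4*log(x - 2) + ∫(3/(x + 1)) dx + ∫(-2/(x + 5)) dx.
Step 3. Evaluate the standard form [assuming x > -5]: now -4*log(x - 2) - 2*log(x + 5) + ∫(3/(x + 1)) dx.
Step 4. Evaluate the standard form [assuming x > -1]: now -4*log(x - 2) + 3*log(x + 1) - 2*log(x + 5).
Answer: -4*log(x - 2) + 3*log(x + 1) - 2*log(x + 5).


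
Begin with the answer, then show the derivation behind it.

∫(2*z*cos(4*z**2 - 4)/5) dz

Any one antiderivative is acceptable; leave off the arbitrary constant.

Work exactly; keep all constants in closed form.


The answer is sin(4*z**2 - 4)/20.
Step 1. Substitute u = z**2 - 1, turning ∫(2*z*cos(4*z**2 - 4)/5) dz into ∫(cos(4*u)/5) du: now ∫(cos(4*u)/5) du.
Step 2. Evaluate the standard form: now sin(4*u)/20.
Step 3. Substitute back u = z**2 - 1: now sin(4*z**2 - 4)/20.
Answer: sin(4*z**2 - 4)/20.


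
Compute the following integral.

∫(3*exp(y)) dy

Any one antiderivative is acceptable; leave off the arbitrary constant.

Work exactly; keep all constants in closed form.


Answer: 3*exp(y).


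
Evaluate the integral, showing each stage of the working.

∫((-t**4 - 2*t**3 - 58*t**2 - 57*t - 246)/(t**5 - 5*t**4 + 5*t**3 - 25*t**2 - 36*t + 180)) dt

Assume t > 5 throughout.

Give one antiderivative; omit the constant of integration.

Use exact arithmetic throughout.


Step 1. Decompose ∫((-t**4 - 2*t**3 - 58*t**2 - 57*t - 246)/(t**5 - 5*t**4 + 5*t**3 - 25*t**2 - 36*t + 180)) dt by partial fractions, (-t**4 - 2*t**3 - 58*t**2 - 57*t - 246)/(t**5 - 5*t**4 + 5*t**3 - 25*t**2 - 36*t + 180) = 3/(t**2 + 9) - 1/(t + 2) + 4/(t - 2) - 4/(t - 5): now ∫(-4/(t - 5)) dt + ∫(4/(t - 2)) dt + ∫(-1/(t + 2)) dt + ∫(3/(t**2 + 9)) dt.
Step 2. Evaluate the standard form [assuming t > -2]: now -log(t + 2) + ∫(-4/(t - 5)) dt + ∫(4/(t - 2)) dt + ∫(3/(t**2 + 9)) dt.
Step 3. Evaluate the standard form [assuming t > 5]: now -4*log(t - 5) - log(t + 2) + ∫(4/(t - 2)) dt + ∫(3/(t**2 + 9)) dt.
Step 4. Evaluate the standard form [assuming t > 2]: now -4*log(t - 5) + 4*log(t - 2) - log(t + 2) + ∫(3/(t**2 + 9)) dt.
Step 5. Evaluate the standard form: now -4*log(t - 5) + 4*log(t - 2) - log(t + 2) + atan(t/3).
Answer: -4*log(t - 5) + 4*log(t - 2) - log(t + 2) + atan(t/3).


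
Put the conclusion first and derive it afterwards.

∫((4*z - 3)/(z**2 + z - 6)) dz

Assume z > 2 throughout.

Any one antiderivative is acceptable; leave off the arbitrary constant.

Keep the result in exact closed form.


The answer is log(z - 2) + 3*log(z + 3).
Step 1. Decompose ∫((4*z - 3)/(z**2 + z - 6)) dz by partial fractions, (4*z - 3)/(z**2 + z - 6) = 3/(z + 3) + 1/(z - 2): now ∫(1/(z - 2)) dz + ∫(3/(z + 3)) dz.
Step 2. Evaluate the standard form [assuming z > -3]: now 3*log(z + 3) + ∫(1/(z - 2)) dz.
Step 3. Evaluate the standard form [assuming z > 2]: now log(z - 2) + 3*log(z + 3).
Answer: log(z - 2) + 3*log(z + 3).


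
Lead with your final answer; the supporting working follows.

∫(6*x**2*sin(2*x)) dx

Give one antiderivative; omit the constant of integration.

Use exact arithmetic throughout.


The answer is -3*x**2*cos(2*x) + 3*x*sin(2*x) + 3*cos(2*x)/2.
Step 1. Integrate ∫(6*x**2*sin(2*x)) dx by parts with u = x**2, dv = (6*sin(2*x)) dx, so v = -3*cos(2*x): now -3*x**2*cos(2*x) + ∫(6*x*cos(2*x)) dx.
Step 2. Integrate ∫(6*x*cos(2*x)) dx by parts with u = x, dv = (6*cos(2*x)) dx, so v = 3*sin(2*x): now -3*x**2*cos(2*x) + 3*x*sin(2*x) + ∫(-3*sin(2*x)) dx.
Step 3. Evaluate the standard form: now -3*x**2*cos(2*x) + 3*x*sin(2*x) + 3*cos(2*x)/2.
Answer: -3*x**2*cos(2*x) + 3*x*sin(2*x) + 3*cos(2*x)/2.


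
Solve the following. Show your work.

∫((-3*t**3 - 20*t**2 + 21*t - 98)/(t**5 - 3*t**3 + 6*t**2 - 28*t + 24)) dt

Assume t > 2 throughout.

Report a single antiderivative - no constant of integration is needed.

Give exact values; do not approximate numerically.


Step 1. Decompose ∫((-3*t**3 - 20*t**2 + 21*t - 98)/(t**5 - 3*t**3 + 6*t**2 - 28*t + 24)) dt by partial fractions, (-3*t**3 - 20*t**2 + 21*t - 98)/(t**5 - 3*t**3 + 6*t**2 - 28*t + 24) = -3/(t**2 + 4) - 1/(t + 3) + 5/(t - 1) - 4/(t - 2): now ∫(-4/(t - 2)) dt + ∫(5/(t - 1)) dt + ∫(-1/(t + 3)) dt + ∫(-3/(t**2 + 4)) dt.
Step 2. Evaluate the standard form [assuming t > -3]: now -log(t + 3) + ∫(-4/(t - 2)) dt + ∫(5/(t - 1)) dt + ∫(-3/(t**2 + 4)) dt.
Step 3. Evaluate the standard form [assuming t > 1]: now 5*log(t - 1) - log(t + 3) + ∫(-4/(t - 2)) dt + ∫(-3/(t**2 + 4)) dt.
Step 4. Evaluate the standard form [assuming t > 2]: now -4*log(t - 2) + 5*log(t - 1) - log(t + 3) + ∫(-3/(t**2 + 4)) dt.
Step 5. Evaluate the standard form: now -4*log(t - 2) + 5*log(t - 1) - log(t + 3) - 3*atan(t/2)/2.
Answer: -4*log(t - 2) + 5*log(t - 1) - log(t + 3) - 3*atan(t/2)/2.


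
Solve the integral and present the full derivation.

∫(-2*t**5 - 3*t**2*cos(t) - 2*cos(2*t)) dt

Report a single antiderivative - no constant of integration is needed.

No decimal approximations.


Step 1. Rewrite: now ∫(-2*t**5) dt + ∫(-3*t**2*cos(t)) dt + ∫(-2*cos(2*t)) dt.
Step 2. Evaluate the standard form: now -t**6/3 + ∫(-3*t**2*cos(t)) dt + ∫(-2*cos(2*t)) dt.
Step 3. Integrate ∫(-3*t**2*cos(t)) dt by parts with u = t**2, dv = (-3*cos(t)) dt, so v = -3*sin(t): now -t**6/3 - 3*t**2*sin(t) + ∫(6*t*sin(t)) dt + ∫(-2*cos(2*t)) dt.
Step 4. Integrate ∫(6*t*sin(t)) dt by parts with u = t, dv = (6*sin(t)) dt, so v = -6*cos(t): now -t**6/3 - 3*t**2*sin(t) - 6*t*cos(t) + ∫(6*cos(t)) dt + ∫(-2*cos(2*t)) dt.
Step 5. Evaluate the standard form: now -t**6/3 - 3*t**2*sin(t) - 6*t*cos(t) + 6*sin(t) + ∫(-2*cos(2*t)) dt.
Step 6. Evaluate the standard form: now -t**6/3 - 3*t**2*sin(t) - 6*t*cos(t) + 6*sin(t) - sin(2*t).
Answer: -t**6/3 - 3*t**2*sin(t) - 6*t*cos(t) + 6*sin(t) - sin(2*t).


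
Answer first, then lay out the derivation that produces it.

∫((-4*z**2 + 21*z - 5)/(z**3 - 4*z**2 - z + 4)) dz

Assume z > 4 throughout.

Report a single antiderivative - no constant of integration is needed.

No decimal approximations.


The answer is log(z - 4) - 2*log(z - 1) - 3*log(z + 1).
Step 1. Decompose ∫((-4*z**2 + 21*z - 5)/(z**3 - 4*z**2 - z + 4)) dz by partial fractions, (-4*z**2 + 21*z - 5)/(z**3 - 4*z**2 - z + 4) = -3/(z + 1) - 2/(z - 1) + 1/(z - 4): now ∫(1/(z - 4)) dz + ∫(-2/(z - 1)) dz + ∫(-3/(z + 1)) dz.
Step 2. Evaluate the standard form [assuming z > 1]: now -2*log(z - 1) + ∫(1/(z - 4)) dz + ∫(-3/(z + 1)) dz.
Step 3. Evaluate the standard form [assuming z > 4]: now log(z - 4) - 2*log(z - 1) + ∫(-3/(z + 1)) dz.
Step 4. Evaluate the standard form [assuming z > -1]: now log(z - 4) - 2*log(z - 1) - 3*log(z + 1).
Answer: log(z - 4) - 2*log(z - 1) - 3*log(z + 1).


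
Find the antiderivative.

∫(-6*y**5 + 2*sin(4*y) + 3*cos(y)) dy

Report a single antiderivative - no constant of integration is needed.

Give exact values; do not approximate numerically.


Answer: -y**6 + 3*sin(y) - cos(4*y)/2.


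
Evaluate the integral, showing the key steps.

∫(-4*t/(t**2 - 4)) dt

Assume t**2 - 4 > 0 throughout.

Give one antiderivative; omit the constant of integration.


Step 1. Substitute u = t**2 - 4, turning ∫(-4*t/(t**2 - 4)) dt into ∫(-2/u) du: now ∫(-2/u) du.
Step 2. Evaluate the standard form [assuming u > 0]: now -2*log(u).
Step 3. Substitute back u = t**2 - 4: now -2*log(t**2 - 4).
Answer: -2*log(t**2 - 4).


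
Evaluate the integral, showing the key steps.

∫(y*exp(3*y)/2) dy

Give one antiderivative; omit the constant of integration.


Step 1. Integrate ∫(y*exp(3*y)/2) dy by parts with u = y, dv = (exp(3*y)/2) dy, so v = exp(3*y)/6: now y*exp(3*y)/6 + ∫(-exp(3*y)/6) dy.
Step 2. Evaluate the standard form: now y*exp(3*y)/6 - exp(3*y)/18.
Answer: y*exp(3*y)/6 - exp(3*y)/18.


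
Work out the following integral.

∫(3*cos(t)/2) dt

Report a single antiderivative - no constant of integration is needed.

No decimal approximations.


Answer: 3*sin(t)/2.


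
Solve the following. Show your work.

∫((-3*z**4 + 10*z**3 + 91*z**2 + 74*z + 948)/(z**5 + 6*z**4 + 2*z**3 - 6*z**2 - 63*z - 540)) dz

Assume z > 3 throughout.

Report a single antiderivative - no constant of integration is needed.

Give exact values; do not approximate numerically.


Step 1. Decompose ∫((-3*z**4 + 10*z**3 + 91*z**2 + 74*z + 948)/(z**5 + 6*z**4 + 2*z**3 - 6*z**2 - 63*z - 540)) dz by partial fractions, (-3*z**4 + 10*z**3 + 91*z**2 + 74*z + 948)/(z**5 + 6*z**4 + 2*z**3 - 6*z**2 - 63*z - 540) = 1/(z**2 + 9) - 1/(z + 5) - 4/(z + 4) + 2/(z - 3): now ∫(2/(z - 3)) dz + ∫(-4/(z + 4)) dz + ∫(-1/(z + 5)) dz + ∫(1/(z**2 + 9)) dz.
Step 2. Evaluate the standard form [assuming z > -5]: now -log(z + 5) + ∫(2/(z - 3)) dz + ∫(-4/(z + 4)) dz + ∫(1/(z**2 + 9)) dz.
Step 3. Evaluate the standard form [assuming z > -4]: now -4*log(z + 4) - log(z + 5) + ∫(2/(z - 3)) dz + ∫(1/(z**2 + 9)) dz.
Step 4. Evaluate the standard form [assuming z > 3]: now 2*log(z - 3) - 4*log(z + 4) - log(z + 5) + ∫(1/(z**2 + 9)) dz.
Step 5. Evaluate the standard form: now 2*log(z - 3) - 4*log(z + 4) - log(z + 5) + atan(z/3)/3.
Answer: 2*log(z - 3) - 4*log(z + 4) - log(z + 5) + atan(z/3)/3.
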